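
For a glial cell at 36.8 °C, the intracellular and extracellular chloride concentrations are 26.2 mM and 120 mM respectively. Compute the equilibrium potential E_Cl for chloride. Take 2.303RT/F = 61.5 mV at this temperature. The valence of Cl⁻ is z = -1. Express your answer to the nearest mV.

-41 mV

E = (61.5/z) · log₁₀([Cl⁻]_out/[Cl⁻]_in) with z = -1.
For an anion, dividing by z = -1 reverses the sign.
= (61.5/-1) · log₁₀(120/26.2) = -61.50 · log₁₀(4.58)
= -61.50 · (0.6609) = -40.64 mV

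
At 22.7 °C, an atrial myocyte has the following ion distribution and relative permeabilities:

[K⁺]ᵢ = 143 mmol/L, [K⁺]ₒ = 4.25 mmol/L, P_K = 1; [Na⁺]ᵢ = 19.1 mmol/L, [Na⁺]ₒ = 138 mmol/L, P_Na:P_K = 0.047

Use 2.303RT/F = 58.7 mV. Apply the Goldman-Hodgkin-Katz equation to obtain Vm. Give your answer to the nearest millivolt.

Vm = 58.7 · log₁₀[(Σ P·[cation]ₒ + Σ P·[anion]ᵢ) / (Σ P·[cation]ᵢ + Σ P·[anion]ₒ)]
Numerator = 1×4.25 + 0.047×138 = 10.74
Denominator = 1×143 + 0.047×19.1 = 143.9
Vm = 58.7 · log₁₀(0.074609) = 58.7 × (-1.1272) = -66.17 mV

-66 mV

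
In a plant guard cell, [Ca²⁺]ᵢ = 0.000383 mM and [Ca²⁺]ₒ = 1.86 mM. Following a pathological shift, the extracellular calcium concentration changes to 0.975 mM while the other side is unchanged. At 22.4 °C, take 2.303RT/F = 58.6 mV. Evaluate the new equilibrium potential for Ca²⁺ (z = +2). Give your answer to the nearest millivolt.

After the shift: [Ca²⁺]_out = 0.975, [Ca²⁺]_in = 0.000383 mM.
E_new = (58.6/2)·log₁₀(0.975/0.000383) = 29.30 · (3.4058) = 99.79 mV

100 mV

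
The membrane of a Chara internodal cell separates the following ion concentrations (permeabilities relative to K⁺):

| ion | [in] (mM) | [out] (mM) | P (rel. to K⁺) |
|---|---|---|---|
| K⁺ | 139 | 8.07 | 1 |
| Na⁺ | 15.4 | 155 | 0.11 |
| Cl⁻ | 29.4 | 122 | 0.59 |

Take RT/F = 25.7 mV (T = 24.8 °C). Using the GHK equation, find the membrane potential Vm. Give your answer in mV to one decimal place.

-41.4 mV

Vm = 25.7 · ln[(Σ P·[cation]ₒ + Σ P·[anion]ᵢ) / (Σ P·[cation]ᵢ + Σ P·[anion]ₒ)]
Numerator = 1×8.07 + 0.11×155 + 0.59×29.4 = 42.47
Denominator = 1×139 + 0.11×15.4 + 0.59×122 = 212.7
Vm = 25.7 · ln(0.19968) = 25.7 × (-1.6111) = -41.40 mV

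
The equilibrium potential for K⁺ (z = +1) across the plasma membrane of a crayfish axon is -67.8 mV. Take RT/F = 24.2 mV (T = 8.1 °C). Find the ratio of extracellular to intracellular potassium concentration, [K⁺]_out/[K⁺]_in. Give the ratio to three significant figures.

ln([out]/[in]) = E·z/(24.2) = -67.8 × 1 / 24.2 = -2.8017
[out]/[in] = e^(-2.8017) = 0.06071

0.0607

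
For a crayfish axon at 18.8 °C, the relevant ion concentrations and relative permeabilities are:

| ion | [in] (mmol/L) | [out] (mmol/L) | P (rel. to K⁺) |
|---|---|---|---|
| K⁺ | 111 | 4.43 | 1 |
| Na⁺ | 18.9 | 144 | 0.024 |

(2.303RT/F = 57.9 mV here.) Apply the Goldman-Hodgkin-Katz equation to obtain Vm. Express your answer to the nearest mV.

Vm = 57.9 · log₁₀[(Σ P·[cation]ₒ + Σ P·[anion]ᵢ) / (Σ P·[cation]ᵢ + Σ P·[anion]ₒ)]
Numerator = 1×4.43 + 0.024×144 = 7.886
Denominator = 1×111 + 0.024×18.9 = 111.5
Vm = 57.9 · log₁₀(0.070756) = 57.9 × (-1.1502) = -66.60 mV

-67 mV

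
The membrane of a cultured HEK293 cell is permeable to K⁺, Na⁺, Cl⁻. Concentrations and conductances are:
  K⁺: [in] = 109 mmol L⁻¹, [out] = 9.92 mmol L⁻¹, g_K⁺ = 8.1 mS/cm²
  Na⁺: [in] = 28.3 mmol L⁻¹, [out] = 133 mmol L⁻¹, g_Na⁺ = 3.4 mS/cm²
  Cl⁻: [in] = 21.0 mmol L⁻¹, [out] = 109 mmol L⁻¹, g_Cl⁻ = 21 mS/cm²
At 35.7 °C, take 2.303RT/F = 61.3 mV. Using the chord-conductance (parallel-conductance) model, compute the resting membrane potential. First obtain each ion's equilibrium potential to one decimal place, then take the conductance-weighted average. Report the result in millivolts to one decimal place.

-39.9 mV

E_K⁺ = (61.3/1)·log₁₀(9.92/109) = -63.8 mV
E_Na⁺ = (61.3/1)·log₁₀(133/28.3) = 41.2 mV
E_Cl⁻ = (61.3/-1)·log₁₀(109/21.0) = -43.8 mV
Vm = (Σ gᵢEᵢ)/(Σ gᵢ) = (8.1·-63.8 + 3.4·41.2 + 21·-43.8) / (8.1 + 3.4 + 21)
= -1296.50 / 32.5 = -39.89 mV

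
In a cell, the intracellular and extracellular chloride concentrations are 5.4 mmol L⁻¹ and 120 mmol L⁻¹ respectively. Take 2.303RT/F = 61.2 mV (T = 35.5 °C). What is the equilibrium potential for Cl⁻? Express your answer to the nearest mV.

-82 mV

E = (61.2/z) · log₁₀([Cl⁻]_out/[Cl⁻]_in) with z = -1.
For an anion, dividing by z = -1 reverses the sign.
= (61.2/-1) · log₁₀(120/5.4) = -61.20 · log₁₀(22.22)
= -61.20 · (1.3468) = -82.42 mV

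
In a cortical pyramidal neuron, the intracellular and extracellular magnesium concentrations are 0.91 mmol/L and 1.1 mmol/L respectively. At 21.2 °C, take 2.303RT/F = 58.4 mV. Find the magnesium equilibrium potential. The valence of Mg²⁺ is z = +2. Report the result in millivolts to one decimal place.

2.4 mV

E = (58.4/z) · log₁₀([Mg²⁺]_out/[Mg²⁺]_in) with z = +2.
= (58.4/2) · log₁₀(1.1/0.91) = 29.20 · log₁₀(1.209)
= 29.20 · (0.0824) = 2.40 mV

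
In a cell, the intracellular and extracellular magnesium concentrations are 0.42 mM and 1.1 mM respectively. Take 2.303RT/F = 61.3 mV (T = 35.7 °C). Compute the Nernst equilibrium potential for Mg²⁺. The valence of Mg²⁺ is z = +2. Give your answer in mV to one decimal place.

12.8 mV

E = (61.3/z) · log₁₀([Mg²⁺]_out/[Mg²⁺]_in) with z = +2.
= (61.3/2) · log₁₀(1.1/0.42) = 30.65 · log₁₀(2.619)
= 30.65 · (0.4181) = 12.82 mV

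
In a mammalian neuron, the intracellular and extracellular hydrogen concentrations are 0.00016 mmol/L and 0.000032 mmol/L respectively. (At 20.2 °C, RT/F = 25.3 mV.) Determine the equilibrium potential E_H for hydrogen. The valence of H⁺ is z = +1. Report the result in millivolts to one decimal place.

-40.7 mV

E = (25.3/z) · ln([H⁺]_out/[H⁺]_in) with z = +1.
= (25.3/1) · ln(0.000032/0.00016) = 25.30 · ln(0.2)
= 25.30 · (-1.6094) = -40.72 mV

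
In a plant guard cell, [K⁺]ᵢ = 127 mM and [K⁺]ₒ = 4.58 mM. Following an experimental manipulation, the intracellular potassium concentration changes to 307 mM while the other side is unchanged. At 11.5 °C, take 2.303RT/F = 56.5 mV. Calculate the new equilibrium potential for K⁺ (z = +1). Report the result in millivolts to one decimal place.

After the shift: [K⁺]_out = 4.58, [K⁺]_in = 307 mM.
E_new = (56.5/1)·log₁₀(4.58/307) = 56.50 · (-1.8263) = -103.18 mV

-103.2 mV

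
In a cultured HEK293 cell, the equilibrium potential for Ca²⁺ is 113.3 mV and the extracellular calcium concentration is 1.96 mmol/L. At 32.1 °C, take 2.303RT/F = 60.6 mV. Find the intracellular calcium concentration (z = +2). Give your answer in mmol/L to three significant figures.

0.000357 mmol/L

Nernst: E = (60.6/2) · log₁₀([out]/[in]), so log₁₀([out]/[in]) = 113.3 × 2 / 60.6 = 3.7393.
[out]/[in] = 10^(3.7393) = 5486.
[in] = 1.96 / 5486 = 0.0003573 mmol/L.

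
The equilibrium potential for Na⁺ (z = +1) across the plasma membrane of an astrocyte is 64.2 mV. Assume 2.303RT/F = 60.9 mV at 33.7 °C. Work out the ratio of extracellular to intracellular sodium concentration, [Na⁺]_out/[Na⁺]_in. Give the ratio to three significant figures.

log₁₀([out]/[in]) = E·z/(60.9) = 64.2 × 1 / 60.9 = 1.0542
[out]/[in] = 10^(1.0542) = 11.33

11.3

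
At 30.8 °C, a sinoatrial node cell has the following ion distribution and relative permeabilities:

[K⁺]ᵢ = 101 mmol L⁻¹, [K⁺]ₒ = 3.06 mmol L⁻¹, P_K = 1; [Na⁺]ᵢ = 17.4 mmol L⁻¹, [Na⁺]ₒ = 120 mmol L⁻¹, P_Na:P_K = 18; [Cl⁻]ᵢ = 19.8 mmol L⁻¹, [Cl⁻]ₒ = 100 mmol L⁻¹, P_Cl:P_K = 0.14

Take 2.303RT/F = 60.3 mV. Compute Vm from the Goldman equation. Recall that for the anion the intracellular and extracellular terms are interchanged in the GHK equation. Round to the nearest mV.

42 mV

Vm = 60.3 · log₁₀[(Σ P·[cation]ₒ + Σ P·[anion]ᵢ) / (Σ P·[cation]ᵢ + Σ P·[anion]ₒ)]
Numerator = 1×3.06 + 18×120 + 0.14×19.8 = 2166
Denominator = 1×101 + 18×17.4 + 0.14×100 = 428.2
Vm = 60.3 · log₁₀(5.058) = 60.3 × (0.7040) = 42.45 mV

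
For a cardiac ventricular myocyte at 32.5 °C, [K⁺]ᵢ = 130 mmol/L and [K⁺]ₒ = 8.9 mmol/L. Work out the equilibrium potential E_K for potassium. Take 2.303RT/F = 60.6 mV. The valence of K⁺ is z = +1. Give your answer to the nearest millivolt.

-71 mV

E = (60.6/z) · log₁₀([K⁺]_out/[K⁺]_in) with z = +1.
= (60.6/1) · log₁₀(8.9/130) = 60.60 · log₁₀(0.06846)
= 60.60 · (-1.1646) = -70.57 mV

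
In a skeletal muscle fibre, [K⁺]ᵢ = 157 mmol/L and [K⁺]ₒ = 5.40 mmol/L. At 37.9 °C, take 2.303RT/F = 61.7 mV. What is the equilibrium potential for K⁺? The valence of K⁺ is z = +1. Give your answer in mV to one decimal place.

E = (61.7/z) · log₁₀([K⁺]_out/[K⁺]_in) with z = +1.
= (61.7/1) · log₁₀(5.40/157) = 61.70 · log₁₀(0.03439)
= 61.70 · (-1.4635) = -90.30 mV

-90.3 mV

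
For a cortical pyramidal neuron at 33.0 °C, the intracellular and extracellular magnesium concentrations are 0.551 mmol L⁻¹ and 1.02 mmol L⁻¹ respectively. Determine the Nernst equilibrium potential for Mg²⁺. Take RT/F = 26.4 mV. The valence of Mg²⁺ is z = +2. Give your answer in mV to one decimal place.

E = (26.4/z) · ln([Mg²⁺]_out/[Mg²⁺]_in) with z = +2.
= (26.4/2) · ln(1.02/0.551) = 13.20 · ln(1.851)
= 13.20 · (0.6158) = 8.13 mV

8.1 mV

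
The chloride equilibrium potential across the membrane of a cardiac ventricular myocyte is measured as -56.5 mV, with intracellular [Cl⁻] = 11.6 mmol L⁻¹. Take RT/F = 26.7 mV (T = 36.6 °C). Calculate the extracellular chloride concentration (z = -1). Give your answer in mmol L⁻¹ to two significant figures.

96 mmol L⁻¹

Nernst: E = (26.7/-1) · ln([out]/[in]), so ln([out]/[in]) = -56.5 × -1 / 26.7 = 2.1161.
[out]/[in] = e^(2.1161) = 8.299.
[out] = 8.299 × 11.6 = 96.27 mmol L⁻¹.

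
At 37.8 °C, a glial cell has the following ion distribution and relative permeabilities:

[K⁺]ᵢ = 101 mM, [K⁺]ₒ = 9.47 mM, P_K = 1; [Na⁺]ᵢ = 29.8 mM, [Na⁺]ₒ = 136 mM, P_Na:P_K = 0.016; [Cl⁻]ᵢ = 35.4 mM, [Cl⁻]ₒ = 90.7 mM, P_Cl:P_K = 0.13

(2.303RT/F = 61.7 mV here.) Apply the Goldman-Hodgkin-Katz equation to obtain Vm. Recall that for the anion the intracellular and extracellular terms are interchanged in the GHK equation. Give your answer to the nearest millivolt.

Vm = 61.7 · log₁₀[(Σ P·[cation]ₒ + Σ P·[anion]ᵢ) / (Σ P·[cation]ᵢ + Σ P·[anion]ₒ)]
Numerator = 1×9.47 + 0.016×136 + 0.13×35.4 = 16.25
Denominator = 1×101 + 0.016×29.8 + 0.13×90.7 = 113.3
Vm = 61.7 · log₁₀(0.14345) = 61.7 × (-0.8433) = -52.03 mV

-52 mV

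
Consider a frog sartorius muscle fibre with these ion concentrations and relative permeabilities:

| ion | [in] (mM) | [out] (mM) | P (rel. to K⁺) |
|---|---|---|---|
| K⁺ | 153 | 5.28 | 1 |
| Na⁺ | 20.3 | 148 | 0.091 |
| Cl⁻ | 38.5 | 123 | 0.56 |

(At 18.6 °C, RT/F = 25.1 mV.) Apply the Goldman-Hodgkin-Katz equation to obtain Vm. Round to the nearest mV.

Vm = 25.1 · ln[(Σ P·[cation]ₒ + Σ P·[anion]ᵢ) / (Σ P·[cation]ᵢ + Σ P·[anion]ₒ)]
Numerator = 1×5.28 + 0.091×148 + 0.56×38.5 = 40.31
Denominator = 1×153 + 0.091×20.3 + 0.56×123 = 223.7
Vm = 25.1 · ln(0.18017) = 25.1 × (-1.7139) = -43.02 mV

-43 mV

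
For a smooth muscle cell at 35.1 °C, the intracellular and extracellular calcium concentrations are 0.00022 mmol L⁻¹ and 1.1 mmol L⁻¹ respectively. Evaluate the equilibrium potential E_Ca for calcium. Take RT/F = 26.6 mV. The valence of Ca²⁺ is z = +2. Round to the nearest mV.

113 mV

E = (26.6/z) · ln([Ca²⁺]_out/[Ca²⁺]_in) with z = +2.
= (26.6/2) · ln(1.1/0.00022) = 13.30 · ln(5000)
= 13.30 · (8.5172) = 113.28 mV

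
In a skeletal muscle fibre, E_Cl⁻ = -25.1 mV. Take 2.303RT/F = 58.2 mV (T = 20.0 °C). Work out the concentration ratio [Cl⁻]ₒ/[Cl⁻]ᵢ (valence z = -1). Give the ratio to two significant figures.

2.7

log₁₀([out]/[in]) = E·z/(58.2) = -25.1 × -1 / 58.2 = 0.4313
[out]/[in] = 10^(0.4313) = 2.699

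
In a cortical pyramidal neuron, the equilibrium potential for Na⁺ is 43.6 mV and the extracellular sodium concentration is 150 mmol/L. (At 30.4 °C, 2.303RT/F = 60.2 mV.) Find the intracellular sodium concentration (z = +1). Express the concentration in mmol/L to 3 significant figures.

Nernst: E = (60.2/1) · log₁₀([out]/[in]), so log₁₀([out]/[in]) = 43.6 × 1 / 60.2 = 0.7243.
[out]/[in] = 10^(0.7243) = 5.3.
[in] = 150 / 5.3 = 28.3 mmol/L.

28.3 mmol/L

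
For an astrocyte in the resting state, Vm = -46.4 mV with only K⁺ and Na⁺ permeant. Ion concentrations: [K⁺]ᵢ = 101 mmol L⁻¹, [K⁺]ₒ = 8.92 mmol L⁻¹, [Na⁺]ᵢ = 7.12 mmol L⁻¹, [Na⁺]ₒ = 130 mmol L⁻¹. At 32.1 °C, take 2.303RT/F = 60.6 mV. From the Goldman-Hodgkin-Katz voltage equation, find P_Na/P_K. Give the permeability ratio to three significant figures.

0.0653

Let α = P_Na/P_K. GHK: Vm = 60.6·log₁₀[(Kₒ + α·Naₒ)/(Kᵢ + α·Naᵢ)].
10^(Vm/60.6) = 10^(-46.4/60.6) = 0.17152
So 0.17152·(Kᵢ + α·Naᵢ) = Kₒ + α·Naₒ → α = (0.17152·101.0 − 8.92) / (130.0 − 0.17152·7.12)
α = (17.32 − 8.92) / (130.0 − 1.221) = 8.404/128.8 = 0.06526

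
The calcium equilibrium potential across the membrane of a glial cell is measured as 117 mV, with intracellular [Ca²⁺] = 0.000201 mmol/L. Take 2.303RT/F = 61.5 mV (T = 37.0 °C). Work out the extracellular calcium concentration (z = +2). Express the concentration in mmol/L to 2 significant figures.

1.3 mmol/L

Nernst: E = (61.5/2) · log₁₀([out]/[in]), so log₁₀([out]/[in]) = 117.0 × 2 / 61.5 = 3.8049.
[out]/[in] = 10^(3.8049) = 6381.
[out] = 6381 × 0.000201 = 1.283 mmol/L.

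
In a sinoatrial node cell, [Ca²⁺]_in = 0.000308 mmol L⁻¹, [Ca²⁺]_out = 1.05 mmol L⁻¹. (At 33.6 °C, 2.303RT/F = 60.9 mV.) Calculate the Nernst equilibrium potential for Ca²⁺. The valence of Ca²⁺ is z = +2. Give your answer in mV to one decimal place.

107.6 mV

E = (60.9/z) · log₁₀([Ca²⁺]_out/[Ca²⁺]_in) with z = +2.
= (60.9/2) · log₁₀(1.05/0.000308) = 30.45 · log₁₀(3409)
= 30.45 · (3.5326) = 107.57 mV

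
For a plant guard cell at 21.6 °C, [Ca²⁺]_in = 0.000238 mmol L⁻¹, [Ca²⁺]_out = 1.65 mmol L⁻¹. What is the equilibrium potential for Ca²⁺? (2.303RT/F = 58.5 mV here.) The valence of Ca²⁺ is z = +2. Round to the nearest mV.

112 mV

E = (58.5/z) · log₁₀([Ca²⁺]_out/[Ca²⁺]_in) with z = +2.
= (58.5/2) · log₁₀(1.65/0.000238) = 29.25 · log₁₀(6933)
= 29.25 · (3.8409) = 112.35 mV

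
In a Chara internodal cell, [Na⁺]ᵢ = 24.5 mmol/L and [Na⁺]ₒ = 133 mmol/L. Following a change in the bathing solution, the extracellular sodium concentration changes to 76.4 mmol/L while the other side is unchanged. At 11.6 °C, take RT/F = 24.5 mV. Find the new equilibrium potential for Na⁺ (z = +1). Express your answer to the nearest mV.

After the shift: [Na⁺]_out = 76.4, [Na⁺]_in = 24.5 mmol/L.
E_new = (24.5/1)·ln(76.4/24.5) = 24.50 · (1.1373) = 27.86 mV

28 mV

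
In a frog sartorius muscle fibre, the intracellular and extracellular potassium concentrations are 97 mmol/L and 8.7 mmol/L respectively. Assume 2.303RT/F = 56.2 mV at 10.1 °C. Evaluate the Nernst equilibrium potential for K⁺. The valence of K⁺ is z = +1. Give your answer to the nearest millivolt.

-59 mV

E = (56.2/z) · log₁₀([K⁺]_out/[K⁺]_in) with z = +1.
= (56.2/1) · log₁₀(8.7/97) = 56.20 · log₁₀(0.08969)
= 56.20 · (-1.0473) = -58.86 mV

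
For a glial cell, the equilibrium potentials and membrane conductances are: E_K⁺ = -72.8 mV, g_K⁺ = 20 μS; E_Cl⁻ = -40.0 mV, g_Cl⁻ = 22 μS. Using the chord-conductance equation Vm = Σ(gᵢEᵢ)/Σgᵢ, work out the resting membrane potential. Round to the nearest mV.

-56 mV

Σ gᵢEᵢ = 20·(-72.8) + 22·(-40.0) = -2336.00
Σ gᵢ = 20 + 22 = 42
Vm = -2336.00 / 42 = -55.62 mV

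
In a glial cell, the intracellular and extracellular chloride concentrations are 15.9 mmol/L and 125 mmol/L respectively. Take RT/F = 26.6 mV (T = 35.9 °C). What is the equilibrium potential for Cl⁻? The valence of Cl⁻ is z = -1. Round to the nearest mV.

E = (26.6/z) · ln([Cl⁻]_out/[Cl⁻]_in) with z = -1.
For an anion, dividing by z = -1 reverses the sign.
= (26.6/-1) · ln(125/15.9) = -26.60 · ln(7.862)
= -26.60 · (2.0620) = -54.85 mV

-55 mV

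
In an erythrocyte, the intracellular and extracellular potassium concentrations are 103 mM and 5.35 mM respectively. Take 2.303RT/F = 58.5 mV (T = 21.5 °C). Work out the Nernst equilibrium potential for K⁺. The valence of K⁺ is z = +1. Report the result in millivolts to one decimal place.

-75.1 mV

E = (58.5/z) · log₁₀([K⁺]_out/[K⁺]_in) with z = +1.
= (58.5/1) · log₁₀(5.35/103) = 58.50 · log₁₀(0.05194)
= 58.50 · (-1.2845) = -75.14 mV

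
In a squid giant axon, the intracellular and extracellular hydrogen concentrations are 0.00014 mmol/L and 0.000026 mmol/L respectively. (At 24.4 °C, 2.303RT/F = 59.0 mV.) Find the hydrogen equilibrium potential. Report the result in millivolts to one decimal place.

E = (59.0/z) · log₁₀([H⁺]_out/[H⁺]_in) with z = +1.
= (59.0/1) · log₁₀(0.000026/0.00014) = 59.00 · log₁₀(0.1857)
= 59.00 · (-0.7312) = -43.14 mV

-43.1 mV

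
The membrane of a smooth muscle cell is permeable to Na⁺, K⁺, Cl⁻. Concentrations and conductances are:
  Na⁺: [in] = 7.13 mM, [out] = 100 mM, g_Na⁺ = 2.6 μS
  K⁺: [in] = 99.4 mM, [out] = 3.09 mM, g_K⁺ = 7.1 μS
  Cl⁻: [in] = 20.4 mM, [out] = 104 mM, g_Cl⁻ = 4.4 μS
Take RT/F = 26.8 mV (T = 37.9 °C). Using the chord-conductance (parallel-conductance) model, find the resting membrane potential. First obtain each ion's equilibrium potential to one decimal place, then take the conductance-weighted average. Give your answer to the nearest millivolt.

-47 mV

E_Na⁺ = (26.8/1)·ln(100/7.13) = 70.8 mV
E_K⁺ = (26.8/1)·ln(3.09/99.4) = -93.0 mV
E_Cl⁻ = (26.8/-1)·ln(104/20.4) = -43.7 mV
Vm = (Σ gᵢEᵢ)/(Σ gᵢ) = (2.6·70.8 + 7.1·-93.0 + 4.4·-43.7) / (2.6 + 7.1 + 4.4)
= -668.50 / 14.1 = -47.41 mV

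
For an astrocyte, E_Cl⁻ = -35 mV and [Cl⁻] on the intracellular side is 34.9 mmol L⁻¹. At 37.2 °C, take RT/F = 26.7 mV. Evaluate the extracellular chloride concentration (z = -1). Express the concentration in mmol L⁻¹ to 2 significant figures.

Nernst: E = (26.7/-1) · ln([out]/[in]), so ln([out]/[in]) = -35.0 × -1 / 26.7 = 1.3109.
[out]/[in] = e^(1.3109) = 3.709.
[out] = 3.709 × 34.9 = 129.5 mmol L⁻¹.

130 mmol L⁻¹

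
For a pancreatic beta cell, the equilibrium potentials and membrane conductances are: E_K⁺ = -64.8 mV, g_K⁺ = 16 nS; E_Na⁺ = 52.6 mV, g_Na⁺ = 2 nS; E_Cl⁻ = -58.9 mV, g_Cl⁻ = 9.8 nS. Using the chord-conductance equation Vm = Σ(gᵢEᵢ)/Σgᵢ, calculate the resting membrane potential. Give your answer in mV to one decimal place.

Σ gᵢEᵢ = 16·(-64.8) + 2·(52.6) + 9.8·(-58.9) = -1508.82
Σ gᵢ = 16 + 2 + 9.8 = 27.8
Vm = -1508.82 / 27.8 = -54.27 mV

-54.3 mV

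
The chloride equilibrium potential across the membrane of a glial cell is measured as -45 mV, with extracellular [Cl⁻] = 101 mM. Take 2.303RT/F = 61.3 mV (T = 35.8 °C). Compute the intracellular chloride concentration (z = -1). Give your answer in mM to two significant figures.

Nernst: E = (61.3/-1) · log₁₀([out]/[in]), so log₁₀([out]/[in]) = -45.0 × -1 / 61.3 = 0.7341.
[out]/[in] = 10^(0.7341) = 5.421.
[in] = 101 / 5.421 = 18.63 mM.

19 mM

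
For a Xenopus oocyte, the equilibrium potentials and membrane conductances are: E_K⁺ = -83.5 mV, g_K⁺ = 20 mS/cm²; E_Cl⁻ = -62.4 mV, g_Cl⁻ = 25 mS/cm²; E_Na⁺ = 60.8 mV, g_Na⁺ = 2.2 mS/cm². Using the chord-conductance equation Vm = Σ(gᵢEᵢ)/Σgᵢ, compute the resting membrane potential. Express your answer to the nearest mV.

-66 mV

Σ gᵢEᵢ = 20·(-83.5) + 25·(-62.4) + 2.2·(60.8) = -3096.24
Σ gᵢ = 20 + 25 + 2.2 = 47.2
Vm = -3096.24 / 47.2 = -65.60 mV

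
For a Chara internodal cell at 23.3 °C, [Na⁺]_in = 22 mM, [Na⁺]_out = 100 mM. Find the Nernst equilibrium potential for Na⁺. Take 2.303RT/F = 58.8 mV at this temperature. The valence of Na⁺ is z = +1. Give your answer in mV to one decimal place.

38.7 mV

E = (58.8/z) · log₁₀([Na⁺]_out/[Na⁺]_in) with z = +1.
= (58.8/1) · log₁₀(100/22) = 58.80 · log₁₀(4.545)
= 58.80 · (0.6576) = 38.67 mV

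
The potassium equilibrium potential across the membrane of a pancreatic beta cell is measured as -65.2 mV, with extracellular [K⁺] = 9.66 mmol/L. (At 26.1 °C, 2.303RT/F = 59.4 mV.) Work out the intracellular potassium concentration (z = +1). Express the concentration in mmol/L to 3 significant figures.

121 mmol/L

Nernst: E = (59.4/1) · log₁₀([out]/[in]), so log₁₀([out]/[in]) = -65.2 × 1 / 59.4 = -1.0976.
[out]/[in] = 10^(-1.0976) = 0.07987.
[in] = 9.66 / 0.07987 = 121 mmol/L.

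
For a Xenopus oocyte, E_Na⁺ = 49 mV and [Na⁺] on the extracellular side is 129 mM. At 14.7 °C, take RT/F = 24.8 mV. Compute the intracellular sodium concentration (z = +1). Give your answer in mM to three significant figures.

17.9 mM

Nernst: E = (24.8/1) · ln([out]/[in]), so ln([out]/[in]) = 49.0 × 1 / 24.8 = 1.9758.
[out]/[in] = e^(1.9758) = 7.212.
[in] = 129 / 7.212 = 17.89 mM.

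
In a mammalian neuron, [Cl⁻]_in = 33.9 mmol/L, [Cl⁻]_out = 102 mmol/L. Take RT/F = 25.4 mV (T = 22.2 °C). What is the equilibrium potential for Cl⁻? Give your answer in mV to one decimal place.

E = (25.4/z) · ln([Cl⁻]_out/[Cl⁻]_in) with z = -1.
For an anion, dividing by z = -1 reverses the sign.
= (25.4/-1) · ln(102/33.9) = -25.40 · ln(3.009)
= -25.40 · (1.1016) = -27.98 mV

-28.0 mV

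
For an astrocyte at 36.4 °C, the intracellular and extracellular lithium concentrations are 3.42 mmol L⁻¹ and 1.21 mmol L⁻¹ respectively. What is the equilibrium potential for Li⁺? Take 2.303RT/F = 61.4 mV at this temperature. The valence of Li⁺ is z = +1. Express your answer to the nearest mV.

-28 mV

E = (61.4/z) · log₁₀([Li⁺]_out/[Li⁺]_in) with z = +1.
= (61.4/1) · log₁₀(1.21/3.42) = 61.40 · log₁₀(0.3538)
= 61.40 · (-0.4512) = -27.71 mV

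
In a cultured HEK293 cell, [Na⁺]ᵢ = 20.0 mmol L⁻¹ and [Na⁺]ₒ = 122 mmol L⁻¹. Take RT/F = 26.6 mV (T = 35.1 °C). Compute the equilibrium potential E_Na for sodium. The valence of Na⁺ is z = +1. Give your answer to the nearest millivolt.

E = (26.6/z) · ln([Na⁺]_out/[Na⁺]_in) with z = +1.
= (26.6/1) · ln(122/20.0) = 26.60 · ln(6.1)
= 26.60 · (1.8083) = 48.10 mV

48 mV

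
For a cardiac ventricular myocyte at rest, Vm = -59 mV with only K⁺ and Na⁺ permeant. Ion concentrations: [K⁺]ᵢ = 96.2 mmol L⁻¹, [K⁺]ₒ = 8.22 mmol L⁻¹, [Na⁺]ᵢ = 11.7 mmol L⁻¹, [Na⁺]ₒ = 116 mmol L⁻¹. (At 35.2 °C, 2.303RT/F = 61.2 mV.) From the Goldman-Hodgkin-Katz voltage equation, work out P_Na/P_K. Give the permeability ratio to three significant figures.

Let α = P_Na/P_K. GHK: Vm = 61.2·log₁₀[(Kₒ + α·Naₒ)/(Kᵢ + α·Naᵢ)].
10^(Vm/61.2) = 10^(-59.0/61.2) = 0.10863
So 0.10863·(Kᵢ + α·Naᵢ) = Kₒ + α·Naₒ → α = (0.10863·96.2 − 8.22) / (116.0 − 0.10863·11.7)
α = (10.45 − 8.22) / (116.0 − 1.271) = 2.23/114.7 = 0.01944

0.0194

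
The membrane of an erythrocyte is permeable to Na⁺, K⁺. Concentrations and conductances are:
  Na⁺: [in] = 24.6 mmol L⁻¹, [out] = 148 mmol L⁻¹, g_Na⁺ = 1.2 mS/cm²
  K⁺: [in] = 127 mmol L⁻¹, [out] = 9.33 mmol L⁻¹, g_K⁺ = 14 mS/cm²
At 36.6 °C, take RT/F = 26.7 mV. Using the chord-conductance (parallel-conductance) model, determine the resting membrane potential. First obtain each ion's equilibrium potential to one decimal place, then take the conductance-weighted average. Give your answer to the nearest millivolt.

-60 mV

E_Na⁺ = (26.7/1)·ln(148/24.6) = 47.9 mV
E_K⁺ = (26.7/1)·ln(9.33/127) = -69.7 mV
Vm = (Σ gᵢEᵢ)/(Σ gᵢ) = (1.2·47.9 + 14·-69.7) / (1.2 + 14)
= -918.32 / 15.2 = -60.42 mV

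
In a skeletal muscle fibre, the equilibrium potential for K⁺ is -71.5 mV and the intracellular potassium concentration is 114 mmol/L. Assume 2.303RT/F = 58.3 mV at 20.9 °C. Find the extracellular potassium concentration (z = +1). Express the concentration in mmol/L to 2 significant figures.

6.8 mmol/L

Nernst: E = (58.3/1) · log₁₀([out]/[in]), so log₁₀([out]/[in]) = -71.5 × 1 / 58.3 = -1.2264.
[out]/[in] = 10^(-1.2264) = 0.05937.
[out] = 0.05937 × 114 = 6.768 mmol/L.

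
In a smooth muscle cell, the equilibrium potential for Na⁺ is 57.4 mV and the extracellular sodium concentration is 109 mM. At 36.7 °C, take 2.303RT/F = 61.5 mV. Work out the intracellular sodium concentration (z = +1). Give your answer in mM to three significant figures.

12.7 mM

Nernst: E = (61.5/1) · log₁₀([out]/[in]), so log₁₀([out]/[in]) = 57.4 × 1 / 61.5 = 0.9333.
[out]/[in] = 10^(0.9333) = 8.577.
[in] = 109 / 8.577 = 12.71 mM.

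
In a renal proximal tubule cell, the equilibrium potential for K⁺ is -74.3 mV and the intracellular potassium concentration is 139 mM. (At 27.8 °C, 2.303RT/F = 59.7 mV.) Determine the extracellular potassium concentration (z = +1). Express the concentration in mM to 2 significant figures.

Nernst: E = (59.7/1) · log₁₀([out]/[in]), so log₁₀([out]/[in]) = -74.3 × 1 / 59.7 = -1.2446.
[out]/[in] = 10^(-1.2446) = 0.05694.
[out] = 0.05694 × 139 = 7.915 mM.

7.9 mM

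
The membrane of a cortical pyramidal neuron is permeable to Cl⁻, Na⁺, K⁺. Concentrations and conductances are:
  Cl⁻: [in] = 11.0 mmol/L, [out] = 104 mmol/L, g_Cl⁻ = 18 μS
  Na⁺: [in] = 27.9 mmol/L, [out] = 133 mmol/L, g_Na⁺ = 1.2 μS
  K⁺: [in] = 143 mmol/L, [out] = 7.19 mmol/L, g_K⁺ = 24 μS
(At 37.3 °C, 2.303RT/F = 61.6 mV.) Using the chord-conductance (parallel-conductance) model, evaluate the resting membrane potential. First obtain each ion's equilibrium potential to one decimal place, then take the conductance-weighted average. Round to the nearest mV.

E_Cl⁻ = (61.6/-1)·log₁₀(104/11.0) = -60.1 mV
E_Na⁺ = (61.6/1)·log₁₀(133/27.9) = 41.8 mV
E_K⁺ = (61.6/1)·log₁₀(7.19/143) = -80.0 mV
Vm = (Σ gᵢEᵢ)/(Σ gᵢ) = (18·-60.1 + 1.2·41.8 + 24·-80.0) / (18 + 1.2 + 24)
= -2951.64 / 43.2 = -68.32 mV

-68 mV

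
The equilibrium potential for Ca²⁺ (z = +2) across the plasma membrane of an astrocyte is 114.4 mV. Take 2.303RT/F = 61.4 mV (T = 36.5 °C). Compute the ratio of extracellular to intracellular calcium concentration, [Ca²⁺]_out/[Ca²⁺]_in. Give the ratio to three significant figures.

5330

log₁₀([out]/[in]) = E·z/(61.4) = 114.4 × 2 / 61.4 = 3.7264
[out]/[in] = 10^(3.7264) = 5326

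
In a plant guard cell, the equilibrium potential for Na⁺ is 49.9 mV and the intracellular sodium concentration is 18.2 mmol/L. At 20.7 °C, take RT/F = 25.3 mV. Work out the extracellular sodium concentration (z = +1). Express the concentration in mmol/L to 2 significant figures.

130 mmol/L

Nernst: E = (25.3/1) · ln([out]/[in]), so ln([out]/[in]) = 49.9 × 1 / 25.3 = 1.9723.
[out]/[in] = e^(1.9723) = 7.187.
[out] = 7.187 × 18.2 = 130.8 mmol/L.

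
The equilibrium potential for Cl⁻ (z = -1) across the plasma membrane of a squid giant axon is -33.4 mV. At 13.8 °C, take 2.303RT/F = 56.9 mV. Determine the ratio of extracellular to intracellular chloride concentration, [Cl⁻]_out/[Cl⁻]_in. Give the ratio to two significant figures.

log₁₀([out]/[in]) = E·z/(56.9) = -33.4 × -1 / 56.9 = 0.5870
[out]/[in] = 10^(0.5870) = 3.864

3.9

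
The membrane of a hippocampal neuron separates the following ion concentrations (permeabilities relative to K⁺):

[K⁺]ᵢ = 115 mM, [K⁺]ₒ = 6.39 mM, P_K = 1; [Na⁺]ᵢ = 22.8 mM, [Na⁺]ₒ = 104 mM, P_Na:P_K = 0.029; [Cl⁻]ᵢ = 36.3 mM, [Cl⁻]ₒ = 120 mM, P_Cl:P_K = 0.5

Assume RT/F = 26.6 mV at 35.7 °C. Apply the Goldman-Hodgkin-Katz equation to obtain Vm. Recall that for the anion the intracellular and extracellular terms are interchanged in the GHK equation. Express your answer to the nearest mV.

-49 mV

Vm = 26.6 · ln[(Σ P·[cation]ₒ + Σ P·[anion]ᵢ) / (Σ P·[cation]ᵢ + Σ P·[anion]ₒ)]
Numerator = 1×6.39 + 0.029×104 + 0.5×36.3 = 27.56
Denominator = 1×115 + 0.029×22.8 + 0.5×120 = 175.7
Vm = 26.6 · ln(0.15687) = 26.6 × (-1.8523) = -49.27 mV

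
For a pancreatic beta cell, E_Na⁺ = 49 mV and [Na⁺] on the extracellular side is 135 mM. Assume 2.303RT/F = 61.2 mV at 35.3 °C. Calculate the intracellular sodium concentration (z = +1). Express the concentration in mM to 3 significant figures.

21.4 mM

Nernst: E = (61.2/1) · log₁₀([out]/[in]), so log₁₀([out]/[in]) = 49.0 × 1 / 61.2 = 0.8007.
[out]/[in] = 10^(0.8007) = 6.319.
[in] = 135 / 6.319 = 21.36 mM.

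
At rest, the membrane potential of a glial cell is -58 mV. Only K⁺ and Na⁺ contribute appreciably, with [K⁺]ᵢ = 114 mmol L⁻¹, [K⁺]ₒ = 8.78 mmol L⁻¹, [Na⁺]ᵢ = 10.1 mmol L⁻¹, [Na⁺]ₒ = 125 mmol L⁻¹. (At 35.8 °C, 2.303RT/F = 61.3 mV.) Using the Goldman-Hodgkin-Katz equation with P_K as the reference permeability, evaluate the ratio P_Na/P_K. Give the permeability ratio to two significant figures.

Let α = P_Na/P_K. GHK: Vm = 61.3·log₁₀[(Kₒ + α·Naₒ)/(Kᵢ + α·Naᵢ)].
10^(Vm/61.3) = 10^(-58.0/61.3) = 0.1132
So 0.1132·(Kᵢ + α·Naᵢ) = Kₒ + α·Naₒ → α = (0.1132·114.0 − 8.78) / (125.0 − 0.1132·10.1)
α = (12.9 − 8.78) / (125.0 − 1.143) = 4.124/123.9 = 0.0333

0.033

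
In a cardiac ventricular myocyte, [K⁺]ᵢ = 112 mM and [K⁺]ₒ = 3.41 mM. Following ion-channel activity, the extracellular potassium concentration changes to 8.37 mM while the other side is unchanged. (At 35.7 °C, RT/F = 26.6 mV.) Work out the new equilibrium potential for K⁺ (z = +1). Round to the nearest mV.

-69 mV

After the shift: [K⁺]_out = 8.37, [K⁺]_in = 112 mM.
E_new = (26.6/1)·ln(8.37/112) = 26.60 · (-2.5938) = -69.00 mV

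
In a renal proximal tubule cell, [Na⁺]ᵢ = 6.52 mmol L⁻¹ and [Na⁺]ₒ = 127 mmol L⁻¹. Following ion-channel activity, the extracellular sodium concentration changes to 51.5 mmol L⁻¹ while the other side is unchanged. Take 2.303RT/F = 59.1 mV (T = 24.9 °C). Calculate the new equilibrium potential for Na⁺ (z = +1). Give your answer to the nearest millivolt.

After the shift: [Na⁺]_out = 51.5, [Na⁺]_in = 6.52 mmol L⁻¹.
E_new = (59.1/1)·log₁₀(51.5/6.52) = 59.10 · (0.8976) = 53.05 mV

53 mV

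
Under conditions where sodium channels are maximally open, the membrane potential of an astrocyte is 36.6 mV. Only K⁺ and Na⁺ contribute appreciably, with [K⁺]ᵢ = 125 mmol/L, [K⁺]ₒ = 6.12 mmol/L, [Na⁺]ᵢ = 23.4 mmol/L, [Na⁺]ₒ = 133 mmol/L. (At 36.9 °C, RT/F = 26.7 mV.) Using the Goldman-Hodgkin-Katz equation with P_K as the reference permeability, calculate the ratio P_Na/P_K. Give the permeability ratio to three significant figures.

11.9

Let α = P_Na/P_K. GHK: Vm = 26.7·ln[(Kₒ + α·Naₒ)/(Kᵢ + α·Naᵢ)].
e^(Vm/26.7) = e^(36.6/26.7) = 3.9384
So 3.9384·(Kᵢ + α·Naᵢ) = Kₒ + α·Naₒ → α = (3.9384·125.0 − 6.12) / (133.0 − 3.9384·23.4)
α = (492.3 − 6.12) / (133.0 − 92.16) = 486.2/40.84 = 11.9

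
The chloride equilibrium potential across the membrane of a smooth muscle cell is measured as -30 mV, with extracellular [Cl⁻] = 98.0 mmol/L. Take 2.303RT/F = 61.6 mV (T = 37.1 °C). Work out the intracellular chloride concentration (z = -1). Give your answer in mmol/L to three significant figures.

Nernst: E = (61.6/-1) · log₁₀([out]/[in]), so log₁₀([out]/[in]) = -30.0 × -1 / 61.6 = 0.4870.
[out]/[in] = 10^(0.4870) = 3.069.
[in] = 98.0 / 3.069 = 31.93 mmol/L.

31.9 mmol/L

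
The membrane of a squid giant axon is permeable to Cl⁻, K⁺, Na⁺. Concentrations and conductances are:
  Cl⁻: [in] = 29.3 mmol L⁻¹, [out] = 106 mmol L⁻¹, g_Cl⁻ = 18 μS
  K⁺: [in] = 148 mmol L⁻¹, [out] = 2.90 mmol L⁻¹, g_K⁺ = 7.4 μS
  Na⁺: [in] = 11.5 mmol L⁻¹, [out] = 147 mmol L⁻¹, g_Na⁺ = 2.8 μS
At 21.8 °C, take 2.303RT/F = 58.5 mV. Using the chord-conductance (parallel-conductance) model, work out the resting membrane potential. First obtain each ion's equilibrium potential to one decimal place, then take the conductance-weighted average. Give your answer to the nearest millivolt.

E_Cl⁻ = (58.5/-1)·log₁₀(106/29.3) = -32.7 mV
E_K⁺ = (58.5/1)·log₁₀(2.90/148) = -99.9 mV
E_Na⁺ = (58.5/1)·log₁₀(147/11.5) = 64.7 mV
Vm = (Σ gᵢEᵢ)/(Σ gᵢ) = (18·-32.7 + 7.4·-99.9 + 2.8·64.7) / (18 + 7.4 + 2.8)
= -1146.70 / 28.2 = -40.66 mV

-41 mV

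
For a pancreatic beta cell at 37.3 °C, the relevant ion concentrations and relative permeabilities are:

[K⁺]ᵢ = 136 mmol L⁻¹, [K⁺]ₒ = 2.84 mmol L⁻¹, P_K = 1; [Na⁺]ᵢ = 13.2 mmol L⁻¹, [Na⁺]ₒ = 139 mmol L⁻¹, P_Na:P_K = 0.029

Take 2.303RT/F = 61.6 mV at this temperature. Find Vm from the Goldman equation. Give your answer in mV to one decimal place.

Vm = 61.6 · log₁₀[(Σ P·[cation]ₒ + Σ P·[anion]ᵢ) / (Σ P·[cation]ᵢ + Σ P·[anion]ₒ)]
Numerator = 1×2.84 + 0.029×139 = 6.871
Denominator = 1×136 + 0.029×13.2 = 136.4
Vm = 61.6 · log₁₀(0.05038) = 61.6 × (-1.2977) = -79.94 mV

-79.9 mV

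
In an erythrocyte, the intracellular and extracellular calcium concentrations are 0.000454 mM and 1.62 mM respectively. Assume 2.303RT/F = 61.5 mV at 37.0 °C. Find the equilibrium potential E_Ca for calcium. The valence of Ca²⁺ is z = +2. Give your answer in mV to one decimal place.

E = (61.5/z) · log₁₀([Ca²⁺]_out/[Ca²⁺]_in) with z = +2.
= (61.5/2) · log₁₀(1.62/0.000454) = 30.75 · log₁₀(3568)
= 30.75 · (3.5525) = 109.24 mV

109.2 mV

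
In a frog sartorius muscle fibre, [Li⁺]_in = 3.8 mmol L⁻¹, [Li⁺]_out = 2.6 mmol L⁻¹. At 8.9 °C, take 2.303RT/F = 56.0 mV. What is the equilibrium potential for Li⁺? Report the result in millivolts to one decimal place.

E = (56.0/z) · log₁₀([Li⁺]_out/[Li⁺]_in) with z = +1.
= (56.0/1) · log₁₀(2.6/3.8) = 56.00 · log₁₀(0.6842)
= 56.00 · (-0.1648) = -9.23 mV

-9.2 mV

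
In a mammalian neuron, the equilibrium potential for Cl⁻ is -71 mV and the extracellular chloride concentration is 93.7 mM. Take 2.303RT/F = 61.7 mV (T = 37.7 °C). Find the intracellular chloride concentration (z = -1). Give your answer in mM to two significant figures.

6.6 mM

Nernst: E = (61.7/-1) · log₁₀([out]/[in]), so log₁₀([out]/[in]) = -71.0 × -1 / 61.7 = 1.1507.
[out]/[in] = 10^(1.1507) = 14.15.
[in] = 93.7 / 14.15 = 6.622 mM.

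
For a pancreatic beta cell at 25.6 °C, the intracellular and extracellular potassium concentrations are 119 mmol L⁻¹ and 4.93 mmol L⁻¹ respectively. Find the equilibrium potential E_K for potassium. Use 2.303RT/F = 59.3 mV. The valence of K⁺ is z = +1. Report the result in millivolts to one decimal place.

E = (59.3/z) · log₁₀([K⁺]_out/[K⁺]_in) with z = +1.
= (59.3/1) · log₁₀(4.93/119) = 59.30 · log₁₀(0.04143)
= 59.30 · (-1.3827) = -81.99 mV

-82.0 mV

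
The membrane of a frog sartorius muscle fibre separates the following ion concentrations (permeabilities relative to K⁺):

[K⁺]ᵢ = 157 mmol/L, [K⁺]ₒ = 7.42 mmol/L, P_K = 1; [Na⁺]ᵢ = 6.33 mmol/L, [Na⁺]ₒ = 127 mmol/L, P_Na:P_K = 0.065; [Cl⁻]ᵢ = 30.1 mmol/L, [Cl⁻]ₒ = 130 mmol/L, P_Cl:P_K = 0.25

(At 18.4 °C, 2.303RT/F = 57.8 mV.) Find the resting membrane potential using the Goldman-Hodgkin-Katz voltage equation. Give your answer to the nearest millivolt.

Vm = 57.8 · log₁₀[(Σ P·[cation]ₒ + Σ P·[anion]ᵢ) / (Σ P·[cation]ᵢ + Σ P·[anion]ₒ)]
Numerator = 1×7.42 + 0.065×127 + 0.25×30.1 = 23.2
Denominator = 1×157 + 0.065×6.33 + 0.25×130 = 189.9
Vm = 57.8 · log₁₀(0.12216) = 57.8 × (-0.9131) = -52.78 mV

-53 mV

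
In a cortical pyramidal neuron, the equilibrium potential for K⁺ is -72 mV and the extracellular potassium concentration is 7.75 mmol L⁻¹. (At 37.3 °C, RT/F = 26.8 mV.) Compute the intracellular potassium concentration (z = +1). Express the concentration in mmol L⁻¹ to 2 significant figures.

110 mmol L⁻¹

Nernst: E = (26.8/1) · ln([out]/[in]), so ln([out]/[in]) = -72.0 × 1 / 26.8 = -2.6866.
[out]/[in] = e^(-2.6866) = 0.06811.
[in] = 7.75 / 0.06811 = 113.8 mmol L⁻¹.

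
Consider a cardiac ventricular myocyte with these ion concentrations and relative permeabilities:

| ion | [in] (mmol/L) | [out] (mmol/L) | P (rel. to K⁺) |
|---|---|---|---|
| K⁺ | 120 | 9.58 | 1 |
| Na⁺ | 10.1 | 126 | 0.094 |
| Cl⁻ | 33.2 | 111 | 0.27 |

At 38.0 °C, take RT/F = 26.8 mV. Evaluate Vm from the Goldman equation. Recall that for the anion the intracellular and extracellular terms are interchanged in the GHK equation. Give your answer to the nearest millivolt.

Vm = 26.8 · ln[(Σ P·[cation]ₒ + Σ P·[anion]ᵢ) / (Σ P·[cation]ᵢ + Σ P·[anion]ₒ)]
Numerator = 1×9.58 + 0.094×126 + 0.27×33.2 = 30.39
Denominator = 1×120 + 0.094×10.1 + 0.27×111 = 150.9
Vm = 26.8 · ln(0.20135) = 26.8 × (-1.6027) = -42.95 mV

-43 mV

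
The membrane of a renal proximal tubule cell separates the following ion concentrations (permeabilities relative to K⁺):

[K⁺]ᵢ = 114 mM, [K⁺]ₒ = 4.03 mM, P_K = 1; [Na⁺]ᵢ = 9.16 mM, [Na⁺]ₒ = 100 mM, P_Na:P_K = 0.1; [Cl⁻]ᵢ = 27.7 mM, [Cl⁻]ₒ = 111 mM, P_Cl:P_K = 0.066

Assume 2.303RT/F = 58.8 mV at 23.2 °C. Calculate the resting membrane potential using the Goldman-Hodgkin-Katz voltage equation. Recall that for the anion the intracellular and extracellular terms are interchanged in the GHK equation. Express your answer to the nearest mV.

Vm = 58.8 · log₁₀[(Σ P·[cation]ₒ + Σ P·[anion]ᵢ) / (Σ P·[cation]ᵢ + Σ P·[anion]ₒ)]
Numerator = 1×4.03 + 0.1×100 + 0.066×27.7 = 15.86
Denominator = 1×114 + 0.1×9.16 + 0.066×111 = 122.2
Vm = 58.8 · log₁₀(0.12973) = 58.8 × (-0.8870) = -52.15 mV

-52 mV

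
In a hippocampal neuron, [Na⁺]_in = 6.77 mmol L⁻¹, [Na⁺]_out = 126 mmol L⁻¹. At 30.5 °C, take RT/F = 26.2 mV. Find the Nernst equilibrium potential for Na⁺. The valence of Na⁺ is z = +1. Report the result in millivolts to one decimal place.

76.6 mV

E = (26.2/z) · ln([Na⁺]_out/[Na⁺]_in) with z = +1.
= (26.2/1) · ln(126/6.77) = 26.20 · ln(18.61)
= 26.20 · (2.9238) = 76.60 mV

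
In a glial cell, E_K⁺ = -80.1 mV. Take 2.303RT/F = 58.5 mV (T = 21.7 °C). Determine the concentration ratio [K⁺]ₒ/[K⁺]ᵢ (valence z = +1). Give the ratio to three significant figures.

log₁₀([out]/[in]) = E·z/(58.5) = -80.1 × 1 / 58.5 = -1.3692
[out]/[in] = 10^(-1.3692) = 0.04273

0.0427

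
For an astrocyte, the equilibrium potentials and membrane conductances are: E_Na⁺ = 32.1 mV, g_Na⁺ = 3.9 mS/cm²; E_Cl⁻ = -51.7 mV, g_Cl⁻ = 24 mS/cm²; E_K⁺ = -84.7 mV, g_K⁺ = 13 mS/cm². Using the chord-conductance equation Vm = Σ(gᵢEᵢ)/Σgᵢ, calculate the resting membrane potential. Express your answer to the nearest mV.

-54 mV

Σ gᵢEᵢ = 3.9·(32.1) + 24·(-51.7) + 13·(-84.7) = -2216.71
Σ gᵢ = 3.9 + 24 + 13 = 40.9
Vm = -2216.71 / 40.9 = -54.20 mV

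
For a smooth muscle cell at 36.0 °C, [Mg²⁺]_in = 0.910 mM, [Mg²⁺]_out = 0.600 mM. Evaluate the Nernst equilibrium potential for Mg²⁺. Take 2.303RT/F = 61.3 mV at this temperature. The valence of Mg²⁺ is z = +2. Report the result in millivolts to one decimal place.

-5.5 mV

E = (61.3/z) · log₁₀([Mg²⁺]_out/[Mg²⁺]_in) with z = +2.
= (61.3/2) · log₁₀(0.600/0.910) = 30.65 · log₁₀(0.6593)
= 30.65 · (-0.1809) = -5.54 mV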